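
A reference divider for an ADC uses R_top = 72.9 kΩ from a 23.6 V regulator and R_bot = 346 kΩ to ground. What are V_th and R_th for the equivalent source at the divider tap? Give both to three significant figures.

V_th = 19.5 V, R_th = 60.2 kΩ

V_th is the open-circuit tap voltage: 23.6 × 346/(72.9 + 346) = 19.5 V.
With the supply zeroed, R_top and R_bot appear in parallel from the tap: R_th = R_top‖R_bot = (72.9 × 346)/418.9 = 60.2 kΩ.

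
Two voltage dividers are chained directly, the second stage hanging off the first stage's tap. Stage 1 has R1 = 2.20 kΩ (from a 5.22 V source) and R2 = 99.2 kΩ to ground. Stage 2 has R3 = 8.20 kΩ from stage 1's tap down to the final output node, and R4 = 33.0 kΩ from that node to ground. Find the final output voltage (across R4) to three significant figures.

V_out ≈ 3.89 V

Stage 2 presents R3+R4 = 41.20 kΩ as a load on stage 1's tap.
Stage 1's lower leg becomes R2‖(R3+R4) = 29.11 kΩ, so V_mid = 5.22 × 29.11/31.31 = 4.853 V.
Stage 2 is itself unloaded: V_out = V_mid × R4/(R3+R4) = 4.853 × 33.0/41.20 = 3.89 V.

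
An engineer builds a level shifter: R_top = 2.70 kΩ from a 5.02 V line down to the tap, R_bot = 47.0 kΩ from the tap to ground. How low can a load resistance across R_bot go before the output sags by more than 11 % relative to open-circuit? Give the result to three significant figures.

Output resistance R_th = R_top‖R_bot = (2.70 × 47.0)/49.70 = 2.553 kΩ.
The fractional drop is R_th/(R_th + R_L); requiring this ≤ 0.110 gives R_L ≥ R_th(1/0.110 − 1) = 2.553 × 8.091 = 20.7 kΩ.

R_L(min) ≈ 20.7 kΩ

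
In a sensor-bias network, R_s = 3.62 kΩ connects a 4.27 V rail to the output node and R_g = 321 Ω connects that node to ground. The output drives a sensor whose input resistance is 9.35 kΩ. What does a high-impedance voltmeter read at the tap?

V_out ≈ 0.337 V

The load sits in parallel with R_g: R_g‖R_L = (321 × 9350) / (321 + 9350) = 310.3 Ω.
V_out = 4.27 × 310.3 / (3620 + 310.3) = 4.27 × 310.3/3930 = 0.337 V.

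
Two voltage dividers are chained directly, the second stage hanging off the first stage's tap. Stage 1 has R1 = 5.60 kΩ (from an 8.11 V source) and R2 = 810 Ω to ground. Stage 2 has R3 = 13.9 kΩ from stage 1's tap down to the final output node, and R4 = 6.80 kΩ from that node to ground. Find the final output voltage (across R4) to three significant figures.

V_out ≈ 0.326 V

Stage 2 presents R3+R4 = 20700 Ω as a load on stage 1's tap.
Stage 1's lower leg becomes R2‖(R3+R4) = 779.5 Ω, so V_mid = 8.11 × 779.5/6379 = 0.9909 V.
Stage 2 is itself unloaded: V_out = V_mid × R4/(R3+R4) = 0.9909 × 6800/20700 = 0.326 V.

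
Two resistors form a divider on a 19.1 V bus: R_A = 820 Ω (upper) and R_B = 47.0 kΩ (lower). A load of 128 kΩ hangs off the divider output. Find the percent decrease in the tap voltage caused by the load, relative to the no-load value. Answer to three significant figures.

The divider's output (Thévenin) resistance is R_A‖R_B = 805.9 Ω.
Fractional drop under load = R_th/(R_th + R_L) = 805.9 / (805.9 + 128000) = 0.006257.
So the output falls by 0.626 %.

0.626 %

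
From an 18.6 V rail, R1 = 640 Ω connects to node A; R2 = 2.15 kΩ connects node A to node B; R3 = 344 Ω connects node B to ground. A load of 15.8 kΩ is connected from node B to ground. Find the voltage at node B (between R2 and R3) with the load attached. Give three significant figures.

V ≈ 2.00 V

At node B, R3 is in parallel with the load: R3‖R_L = 336.7 Ω.
Below node A the resistance is R2 + (R3‖R_L) = 2487 Ω, so V_A = 18.6 × 2487/3127 = 14.79 V.
Then V_B = V_A × (R3‖R_L)/(R2 + R3‖R_L) = 14.79 × 336.7/2487 = 2.00 V.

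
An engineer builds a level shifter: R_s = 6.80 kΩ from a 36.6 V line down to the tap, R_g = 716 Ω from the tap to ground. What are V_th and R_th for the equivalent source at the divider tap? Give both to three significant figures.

V_th is the open-circuit tap voltage: 36.6 × 716/(6800 + 716) = 3.49 V.
With the supply zeroed, R_s and R_g appear in parallel from the tap: R_th = R_s‖R_g = (6800 × 716)/7516 = 648 Ω.

V_th = 3.49 V, R_th = 648 Ω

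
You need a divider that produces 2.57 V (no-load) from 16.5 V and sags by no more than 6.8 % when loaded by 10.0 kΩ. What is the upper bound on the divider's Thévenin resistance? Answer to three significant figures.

Loading drop = R_th/(R_th + R_L) ≤ 0.0680, so R_th ≤ R_L · ε/(1−ε) = 10.0 kΩ × 0.0680/0.9320 = 730 Ω.

R_th ≤ 730 Ω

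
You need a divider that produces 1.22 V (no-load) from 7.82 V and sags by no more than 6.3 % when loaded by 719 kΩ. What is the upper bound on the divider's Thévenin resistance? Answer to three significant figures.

R_th ≤ 48.3 kΩ

Loading drop = R_th/(R_th + R_L) ≤ 0.0630, so R_th ≤ R_L · ε/(1−ε) = 719 kΩ × 0.0630/0.9370 = 48.3 kΩ.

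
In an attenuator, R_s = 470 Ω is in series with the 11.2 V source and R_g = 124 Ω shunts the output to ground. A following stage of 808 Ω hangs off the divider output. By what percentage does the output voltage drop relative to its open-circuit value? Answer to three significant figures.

10.8 %

The divider's output (Thévenin) resistance is R_s‖R_g = 98.11 Ω.
Fractional drop under load = R_th/(R_th + R_L) = 98.11 / (98.11 + 808) = 0.1083.
So the output falls by 10.8 %.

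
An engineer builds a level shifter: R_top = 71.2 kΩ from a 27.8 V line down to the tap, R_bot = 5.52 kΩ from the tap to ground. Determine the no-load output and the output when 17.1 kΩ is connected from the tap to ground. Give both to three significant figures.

Unloaded: 2.00 V; loaded: 1.54 V

Open-circuit: V = 27.8 × 5.52/(71.2 + 5.52) = 2.00 V.
With the load, R_bot becomes R_bot‖R_L = 4.173 kΩ, so V = 27.8 × 4.173/75.37 = 1.54 V.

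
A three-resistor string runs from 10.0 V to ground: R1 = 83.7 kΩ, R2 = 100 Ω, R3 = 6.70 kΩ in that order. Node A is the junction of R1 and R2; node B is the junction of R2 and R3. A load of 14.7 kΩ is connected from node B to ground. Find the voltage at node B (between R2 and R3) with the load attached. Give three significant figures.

At node B, R3 is in parallel with the load: R3‖R_L = 4602 Ω.
Below node A the resistance is R2 + (R3‖R_L) = 4702 Ω, so V_A = 10.0 × 4702/88400 = 0.5319 V.
Then V_B = V_A × (R3‖R_L)/(R2 + R3‖R_L) = 0.5319 × 4602/4702 = 0.521 V.

V ≈ 0.521 V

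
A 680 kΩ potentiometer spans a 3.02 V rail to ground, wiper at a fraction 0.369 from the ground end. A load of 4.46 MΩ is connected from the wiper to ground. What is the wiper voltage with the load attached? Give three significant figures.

The wiper splits the pot into (1−α)R = 429.1 kΩ above and αR = 250.9 kΩ below.
Lower section ‖ load = 237.6 kΩ.
V_wiper = 3.02 × 237.6/(429.1 + 237.6) = 1.08 V.

V ≈ 1.08 V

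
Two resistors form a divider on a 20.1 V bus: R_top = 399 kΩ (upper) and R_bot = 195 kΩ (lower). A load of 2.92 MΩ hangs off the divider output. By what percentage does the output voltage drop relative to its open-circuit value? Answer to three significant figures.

4.29 %

The divider's output (Thévenin) resistance is R_top‖R_bot = 131.0 kΩ.
Fractional drop under load = R_th/(R_th + R_L) = 131.0 / (131.0 + 2920) = 0.04293.
So the output falls by 4.29 %.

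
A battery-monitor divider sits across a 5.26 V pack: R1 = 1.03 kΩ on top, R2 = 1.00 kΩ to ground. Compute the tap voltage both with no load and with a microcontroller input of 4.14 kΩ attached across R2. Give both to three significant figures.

Open-circuit: V = 5.26 × 1.00/(1.03 + 1.00) = 2.59 V.
With the load, R2 becomes R2‖R_L = 0.8054 kΩ, so V = 5.26 × 0.8054/1.835 = 2.31 V.

Unloaded: 2.59 V; loaded: 2.31 V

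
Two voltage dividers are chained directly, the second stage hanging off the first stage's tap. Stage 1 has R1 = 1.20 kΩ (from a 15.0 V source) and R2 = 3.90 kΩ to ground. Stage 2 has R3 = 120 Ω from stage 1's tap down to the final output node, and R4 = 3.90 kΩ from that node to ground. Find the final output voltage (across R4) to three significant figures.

V_out ≈ 9.06 V

Stage 2 presents R3+R4 = 4020 Ω as a load on stage 1's tap.
Stage 1's lower leg becomes R2‖(R3+R4) = 1980 Ω, so V_mid = 15.0 × 1980/3180 = 9.339 V.
Stage 2 is itself unloaded: V_out = V_mid × R4/(R3+R4) = 9.339 × 3900/4020 = 9.06 V.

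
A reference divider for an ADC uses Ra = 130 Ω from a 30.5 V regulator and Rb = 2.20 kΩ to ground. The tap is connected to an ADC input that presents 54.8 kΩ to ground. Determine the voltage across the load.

V_out ≈ 28.7 V

The load sits in parallel with Rb: Rb‖R_L = (2200 × 54800) / (2200 + 54800) = 2115 Ω.
V_out = 30.5 × 2115 / (130 + 2115) = 30.5 × 2115/2245 = 28.7 V.
(Unloaded it would have been 28.8 V.)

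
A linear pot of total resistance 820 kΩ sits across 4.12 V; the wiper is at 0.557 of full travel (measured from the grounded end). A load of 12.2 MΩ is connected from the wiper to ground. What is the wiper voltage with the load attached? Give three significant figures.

The wiper splits the pot into (1−α)R = 363.3 kΩ above and αR = 456.7 kΩ below.
Lower section ‖ load = 440.3 kΩ.
V_wiper = 4.12 × 440.3/(363.3 + 440.3) = 2.26 V.

V ≈ 2.26 V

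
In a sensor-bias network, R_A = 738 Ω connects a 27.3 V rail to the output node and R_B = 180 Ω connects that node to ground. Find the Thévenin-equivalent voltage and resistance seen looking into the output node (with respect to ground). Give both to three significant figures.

V_th = 5.35 V, R_th = 145 Ω

V_th is the open-circuit tap voltage: 27.3 × 180/(738 + 180) = 5.35 V.
With the supply zeroed, R_A and R_B appear in parallel from the tap: R_th = R_A‖R_B = (738 × 180)/918.0 = 145 Ω.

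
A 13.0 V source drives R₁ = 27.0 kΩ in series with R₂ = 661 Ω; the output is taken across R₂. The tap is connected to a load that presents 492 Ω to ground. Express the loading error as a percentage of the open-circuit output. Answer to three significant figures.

56.7 %

The divider's output (Thévenin) resistance is R₁‖R₂ = 645.2 Ω.
Fractional drop under load = R_th/(R_th + R_L) = 645.2 / (645.2 + 492) = 0.5674.
So the output falls by 56.7 %.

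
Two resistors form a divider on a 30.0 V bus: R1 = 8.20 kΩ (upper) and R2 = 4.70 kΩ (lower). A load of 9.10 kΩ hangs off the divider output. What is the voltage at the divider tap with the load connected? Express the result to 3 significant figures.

The load sits in parallel with R2: R2‖R_L = (4.70 × 9.10) / (4.70 + 9.10) = 3.099 kΩ.
V_out = 30.0 × 3.099 / (8.20 + 3.099) = 30.0 × 3.099/11.30 = 8.23 V.

V_out ≈ 8.23 V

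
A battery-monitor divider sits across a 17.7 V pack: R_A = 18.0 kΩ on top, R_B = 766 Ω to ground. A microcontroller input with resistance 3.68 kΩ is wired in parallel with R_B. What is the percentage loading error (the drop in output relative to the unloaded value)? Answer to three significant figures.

16.6 %

Unloaded V = 17.7 × 766/18770 = 0.7225 V.
Loaded: R_B‖R_L = 634.0 Ω, giving V = 17.7 × 634.0/18630 = 0.6022 V.
Drop = (0.7225 − 0.6022) / 0.7225 = 16.6 %.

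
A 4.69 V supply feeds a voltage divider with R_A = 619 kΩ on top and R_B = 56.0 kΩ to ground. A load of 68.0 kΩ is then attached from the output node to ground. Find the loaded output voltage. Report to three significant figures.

The load sits in parallel with R_B: R_B‖R_L = (56.0 × 68.0) / (56.0 + 68.0) = 30.71 kΩ.
V_out = 4.69 × 30.71 / (619 + 30.71) = 4.69 × 30.71/649.7 = 0.222 V.

V_out ≈ 0.222 V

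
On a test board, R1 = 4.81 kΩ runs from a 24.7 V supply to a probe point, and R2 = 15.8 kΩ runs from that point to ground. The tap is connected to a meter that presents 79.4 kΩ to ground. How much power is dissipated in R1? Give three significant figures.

P ≈ 9.07 mW

Total resistance from the source is R1 + (R2‖R_L) = 17.99 kΩ, so I = 24.7/17.99 kΩ = 1.373 mA.
P = I²·R1 = (1.373 mA)² × 4.81 kΩ = 9.07 mW.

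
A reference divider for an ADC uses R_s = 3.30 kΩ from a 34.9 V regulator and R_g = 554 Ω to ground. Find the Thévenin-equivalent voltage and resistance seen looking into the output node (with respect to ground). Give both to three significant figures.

V_th = 5.02 V, R_th = 474 Ω

V_th is the open-circuit tap voltage: 34.9 × 554/(3300 + 554) = 5.02 V.
With the supply zeroed, R_s and R_g appear in parallel from the tap: R_th = R_s‖R_g = (3300 × 554)/3854 = 474 Ω.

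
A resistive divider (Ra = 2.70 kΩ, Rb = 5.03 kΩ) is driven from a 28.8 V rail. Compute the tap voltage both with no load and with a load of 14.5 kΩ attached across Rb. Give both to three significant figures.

Open-circuit: V = 28.8 × 5.03/(2.70 + 5.03) = 18.7 V.
With the load, Rb becomes Rb‖R_L = 3.735 kΩ, so V = 28.8 × 3.735/6.435 = 16.7 V.

Unloaded: 18.7 V; loaded: 16.7 V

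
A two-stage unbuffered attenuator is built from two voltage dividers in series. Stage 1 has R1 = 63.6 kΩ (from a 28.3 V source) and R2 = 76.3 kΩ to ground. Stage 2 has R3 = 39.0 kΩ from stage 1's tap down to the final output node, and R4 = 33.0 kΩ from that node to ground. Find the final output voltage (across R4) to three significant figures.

V_out ≈ 4.77 V

Stage 2 presents R3+R4 = 72.00 kΩ as a load on stage 1's tap.
Stage 1's lower leg becomes R2‖(R3+R4) = 37.04 kΩ, so V_mid = 28.3 × 37.04/100.6 = 10.42 V.
Stage 2 is itself unloaded: V_out = V_mid × R4/(R3+R4) = 10.42 × 33.0/72.00 = 4.77 V.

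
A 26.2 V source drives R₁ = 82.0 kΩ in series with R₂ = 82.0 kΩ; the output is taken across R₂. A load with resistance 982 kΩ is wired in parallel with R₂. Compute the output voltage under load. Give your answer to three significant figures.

V_out ≈ 12.6 V

The load sits in parallel with R₂: R₂‖R_L = (82.0 × 982) / (82.0 + 982) = 75.68 kΩ.
V_out = 26.2 × 75.68 / (82.0 + 75.68) = 26.2 × 75.68/157.7 = 12.6 V.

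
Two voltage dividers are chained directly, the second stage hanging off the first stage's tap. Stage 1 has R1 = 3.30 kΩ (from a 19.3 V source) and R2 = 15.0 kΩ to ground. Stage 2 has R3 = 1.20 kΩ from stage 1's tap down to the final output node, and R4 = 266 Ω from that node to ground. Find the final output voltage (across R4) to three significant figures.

Stage 2 presents R3+R4 = 1466 Ω as a load on stage 1's tap.
Stage 1's lower leg becomes R2‖(R3+R4) = 1335 Ω, so V_mid = 19.3 × 1335/4635 = 5.560 V.
Stage 2 is itself unloaded: V_out = V_mid × R4/(R3+R4) = 5.560 × 266/1466 = 1.01 V.

V_out ≈ 1.01 V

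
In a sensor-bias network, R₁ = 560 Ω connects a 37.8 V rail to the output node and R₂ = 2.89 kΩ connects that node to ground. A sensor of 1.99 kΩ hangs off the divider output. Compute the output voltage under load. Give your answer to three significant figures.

V_out ≈ 25.6 V

The load sits in parallel with R₂: R₂‖R_L = (2890 × 1990) / (2890 + 1990) = 1179 Ω.
V_out = 37.8 × 1179 / (560 + 1179) = 37.8 × 1179/1739 = 25.6 V.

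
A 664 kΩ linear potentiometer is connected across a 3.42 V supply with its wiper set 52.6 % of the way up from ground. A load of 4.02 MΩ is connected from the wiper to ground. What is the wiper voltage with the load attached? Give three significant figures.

V ≈ 1.73 V

The wiper splits the pot into (1−α)R = 314.7 kΩ above and αR = 349.3 kΩ below.
Lower section ‖ load = 321.3 kΩ.
V_wiper = 3.42 × 321.3/(314.7 + 321.3) = 1.73 V.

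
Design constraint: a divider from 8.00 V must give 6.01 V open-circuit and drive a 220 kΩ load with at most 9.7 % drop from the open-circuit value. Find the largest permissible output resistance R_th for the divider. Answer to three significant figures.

Loading drop = R_th/(R_th + R_L) ≤ 0.0970, so R_th ≤ R_L · ε/(1−ε) = 220 kΩ × 0.0970/0.9030 = 23.6 kΩ.
(Any R1, R2 with R2/(R1+R2) = 0.751 and R1‖R2 ≤ 23.6 kΩ will meet the spec.)

R_th ≤ 23.6 kΩ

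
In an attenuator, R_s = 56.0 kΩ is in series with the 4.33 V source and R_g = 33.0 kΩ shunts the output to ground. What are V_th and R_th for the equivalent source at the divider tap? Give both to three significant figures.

V_th is the open-circuit tap voltage: 4.33 × 33.0/(56.0 + 33.0) = 1.61 V.
With the supply zeroed, R_s and R_g appear in parallel from the tap: R_th = R_s‖R_g = (56.0 × 33.0)/89.00 = 20.8 kΩ.

V_th = 1.61 V, R_th = 20.8 kΩ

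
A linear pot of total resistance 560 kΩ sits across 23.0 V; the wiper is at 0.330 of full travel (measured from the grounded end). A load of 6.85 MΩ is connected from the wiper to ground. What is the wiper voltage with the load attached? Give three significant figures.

The wiper splits the pot into (1−α)R = 375.2 kΩ above and αR = 184.8 kΩ below.
Lower section ‖ load = 179.9 kΩ.
V_wiper = 23.0 × 179.9/(375.2 + 179.9) = 7.46 V.

V ≈ 7.46 V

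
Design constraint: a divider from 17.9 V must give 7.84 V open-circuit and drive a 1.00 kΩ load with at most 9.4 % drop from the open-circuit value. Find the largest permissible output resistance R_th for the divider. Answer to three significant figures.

Loading drop = R_th/(R_th + R_L) ≤ 0.0940, so R_th ≤ R_L · ε/(1−ε) = 1.00 kΩ × 0.0940/0.9060 = 104 Ω.

R_th ≤ 104 Ω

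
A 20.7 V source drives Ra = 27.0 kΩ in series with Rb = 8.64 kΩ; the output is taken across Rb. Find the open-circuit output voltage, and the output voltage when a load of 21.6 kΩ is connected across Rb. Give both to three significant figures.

Unloaded: 5.02 V; loaded: 3.85 V

Open-circuit: V = 20.7 × 8.64/(27.0 + 8.64) = 5.02 V.
With the load, Rb becomes Rb‖R_L = 6.171 kΩ, so V = 20.7 × 6.171/33.17 = 3.85 V.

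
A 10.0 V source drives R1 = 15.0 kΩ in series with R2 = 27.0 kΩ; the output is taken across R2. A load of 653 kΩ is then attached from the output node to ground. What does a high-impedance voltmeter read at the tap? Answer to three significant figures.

The load sits in parallel with R2: R2‖R_L = (27.0 × 653) / (27.0 + 653) = 25.93 kΩ.
V_out = 10.0 × 25.93 / (15.0 + 25.93) = 10.0 × 25.93/40.93 = 6.34 V.
(Unloaded it would have been 6.43 V.)

V_out ≈ 6.34 V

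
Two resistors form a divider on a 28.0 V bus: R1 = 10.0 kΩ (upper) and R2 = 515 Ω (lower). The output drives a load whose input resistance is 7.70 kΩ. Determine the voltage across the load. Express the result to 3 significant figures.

V_out ≈ 1.29 V

The load sits in parallel with R2: R2‖R_L = (515 × 7700) / (515 + 7700) = 482.7 Ω.
V_out = 28.0 × 482.7 / (10000 + 482.7) = 28.0 × 482.7/10480 = 1.29 V.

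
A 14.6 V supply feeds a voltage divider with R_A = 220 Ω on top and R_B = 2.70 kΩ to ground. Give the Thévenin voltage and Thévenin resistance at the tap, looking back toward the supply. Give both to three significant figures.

V_th is the open-circuit tap voltage: 14.6 × 2700/(220 + 2700) = 13.5 V.
With the supply zeroed, R_A and R_B appear in parallel from the tap: R_th = R_A‖R_B = (220 × 2700)/2920 = 203 Ω.

V_th = 13.5 V, R_th = 203 Ω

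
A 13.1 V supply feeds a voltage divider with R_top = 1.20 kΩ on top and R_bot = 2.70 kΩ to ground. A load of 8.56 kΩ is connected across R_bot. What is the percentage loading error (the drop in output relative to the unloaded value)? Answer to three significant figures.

8.85 %

Unloaded V = 13.1 × 2.70/3.900 = 9.0692 V.
Loaded: R_bot‖R_L = 2.053 kΩ, giving V = 13.1 × 2.053/3.253 = 8.2669 V.
Drop = (9.0692 − 8.2669) / 9.0692 = 8.85 %.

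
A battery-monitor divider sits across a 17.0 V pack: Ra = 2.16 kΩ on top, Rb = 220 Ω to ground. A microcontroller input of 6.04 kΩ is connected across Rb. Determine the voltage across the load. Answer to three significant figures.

The load sits in parallel with Rb: Rb‖R_L = (220 × 6040) / (220 + 6040) = 212.3 Ω.
V_out = 17.0 × 212.3 / (2160 + 212.3) = 17.0 × 212.3/2372 = 1.52 V.

V_out ≈ 1.52 V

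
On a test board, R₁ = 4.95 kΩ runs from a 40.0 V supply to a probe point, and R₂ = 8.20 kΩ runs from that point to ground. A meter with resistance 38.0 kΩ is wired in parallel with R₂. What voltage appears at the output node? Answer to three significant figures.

The load sits in parallel with R₂: R₂‖R_L = (8.20 × 38.0) / (8.20 + 38.0) = 6.745 kΩ.
V_out = 40.0 × 6.745 / (4.95 + 6.745) = 40.0 × 6.745/11.69 = 23.1 V.

V_out ≈ 23.1 V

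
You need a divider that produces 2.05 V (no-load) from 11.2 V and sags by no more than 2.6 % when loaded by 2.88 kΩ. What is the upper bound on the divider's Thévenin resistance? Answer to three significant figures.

Loading drop = R_th/(R_th + R_L) ≤ 0.0260, so R_th ≤ R_L · ε/(1−ε) = 2.88 kΩ × 0.0260/0.9740 = 76.9 Ω.
(Any R1, R2 with R2/(R1+R2) = 0.183 and R1‖R2 ≤ 76.9 Ω will meet the spec.)

R_th ≤ 76.9 Ω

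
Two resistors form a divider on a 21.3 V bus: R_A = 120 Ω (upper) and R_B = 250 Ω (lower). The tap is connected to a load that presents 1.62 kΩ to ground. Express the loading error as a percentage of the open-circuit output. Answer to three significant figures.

The divider's output (Thévenin) resistance is R_A‖R_B = 81.08 Ω.
Fractional drop under load = R_th/(R_th + R_L) = 81.08 / (81.08 + 1620) = 0.04766.
So the output falls by 4.77 %.

4.77 %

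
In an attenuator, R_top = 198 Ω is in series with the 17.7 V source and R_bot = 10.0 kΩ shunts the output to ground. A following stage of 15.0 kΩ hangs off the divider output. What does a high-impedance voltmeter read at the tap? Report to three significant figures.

The load sits in parallel with R_bot: R_bot‖R_L = (10000 × 15000) / (10000 + 15000) = 6000 Ω.
V_out = 17.7 × 6000 / (198 + 6000) = 17.7 × 6000/6198 = 17.1 V.
(Unloaded it would have been 17.4 V.)

V_out ≈ 17.1 V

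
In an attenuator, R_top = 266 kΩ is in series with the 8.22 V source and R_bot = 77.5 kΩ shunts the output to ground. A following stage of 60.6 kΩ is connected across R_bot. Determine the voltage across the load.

The load sits in parallel with R_bot: R_bot‖R_L = (77.5 × 60.6) / (77.5 + 60.6) = 34.01 kΩ.
V_out = 8.22 × 34.01 / (266 + 34.01) = 8.22 × 34.01/300.0 = 0.932 V.

V_out ≈ 0.932 V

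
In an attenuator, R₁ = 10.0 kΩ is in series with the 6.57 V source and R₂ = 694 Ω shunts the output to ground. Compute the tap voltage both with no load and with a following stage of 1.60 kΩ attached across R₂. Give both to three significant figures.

Open-circuit: V = 6.57 × 694/(10000 + 694) = 0.426 V.
With the load, R₂ becomes R₂‖R_L = 484.0 Ω, so V = 6.57 × 484.0/10480 = 0.303 V.

Unloaded: 0.426 V; loaded: 0.303 V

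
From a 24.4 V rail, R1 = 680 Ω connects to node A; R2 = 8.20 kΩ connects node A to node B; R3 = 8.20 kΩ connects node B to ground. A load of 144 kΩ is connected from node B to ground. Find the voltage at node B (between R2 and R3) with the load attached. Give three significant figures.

V ≈ 11.4 V

At node B, R3 is in parallel with the load: R3‖R_L = 7758 Ω.
Below node A the resistance is R2 + (R3‖R_L) = 15960 Ω, so V_A = 24.4 × 15960/16640 = 23.40 V.
Then V_B = V_A × (R3‖R_L)/(R2 + R3‖R_L) = 23.40 × 7758/15960 = 11.4 V.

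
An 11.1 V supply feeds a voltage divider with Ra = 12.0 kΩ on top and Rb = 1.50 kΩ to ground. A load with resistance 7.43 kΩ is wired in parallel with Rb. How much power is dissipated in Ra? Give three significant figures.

P ≈ 8.42 mW

Total resistance from the source is Ra + (Rb‖R_L) = 13.25 kΩ, so I = 11.1/13.25 kΩ = 0.8379 mA.
P = I²·Ra = (0.8379 mA)² × 12.0 kΩ = 8.42 mW.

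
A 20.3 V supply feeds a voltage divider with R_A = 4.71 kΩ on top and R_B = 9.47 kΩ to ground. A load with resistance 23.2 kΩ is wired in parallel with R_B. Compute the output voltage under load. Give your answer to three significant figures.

The load sits in parallel with R_B: R_B‖R_L = (9.47 × 23.2) / (9.47 + 23.2) = 6.725 kΩ.
V_out = 20.3 × 6.725 / (4.71 + 6.725) = 20.3 × 6.725/11.43 = 11.9 V.
(Unloaded it would have been 13.6 V.)

V_out ≈ 11.9 V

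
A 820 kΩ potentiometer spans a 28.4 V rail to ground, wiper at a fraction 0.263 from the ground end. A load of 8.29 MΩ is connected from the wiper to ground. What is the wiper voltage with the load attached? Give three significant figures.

V ≈ 7.33 V

The wiper splits the pot into (1−α)R = 604.3 kΩ above and αR = 215.7 kΩ below.
Lower section ‖ load = 210.2 kΩ.
V_wiper = 28.4 × 210.2/(604.3 + 210.2) = 7.33 V.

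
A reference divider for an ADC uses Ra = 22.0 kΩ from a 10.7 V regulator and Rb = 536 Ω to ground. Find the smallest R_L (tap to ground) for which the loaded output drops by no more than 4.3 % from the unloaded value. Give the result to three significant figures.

Output resistance R_th = Ra‖Rb = (22000 × 536)/22540 = 523.3 Ω.
The fractional drop is R_th/(R_th + R_L); requiring this ≤ 0.0430 gives R_L ≥ R_th(1/0.0430 − 1) = 523.3 × 22.26 = 11.6 kΩ.

R_L(min) ≈ 11.6 kΩ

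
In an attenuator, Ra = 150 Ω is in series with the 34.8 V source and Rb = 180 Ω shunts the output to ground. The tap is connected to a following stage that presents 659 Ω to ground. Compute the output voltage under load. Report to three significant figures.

The load sits in parallel with Rb: Rb‖R_L = (180 × 659) / (180 + 659) = 141.4 Ω.
V_out = 34.8 × 141.4 / (150 + 141.4) = 34.8 × 141.4/291.4 = 16.9 V.

V_out ≈ 16.9 V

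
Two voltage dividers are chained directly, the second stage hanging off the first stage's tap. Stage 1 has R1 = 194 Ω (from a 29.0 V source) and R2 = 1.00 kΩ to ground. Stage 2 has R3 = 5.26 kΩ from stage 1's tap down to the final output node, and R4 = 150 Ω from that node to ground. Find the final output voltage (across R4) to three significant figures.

Stage 2 presents R3+R4 = 5410 Ω as a load on stage 1's tap.
Stage 1's lower leg becomes R2‖(R3+R4) = 844.0 Ω, so V_mid = 29.0 × 844.0/1038 = 23.58 V.
Stage 2 is itself unloaded: V_out = V_mid × R4/(R3+R4) = 23.58 × 150/5410 = 0.654 V.

V_out ≈ 0.654 V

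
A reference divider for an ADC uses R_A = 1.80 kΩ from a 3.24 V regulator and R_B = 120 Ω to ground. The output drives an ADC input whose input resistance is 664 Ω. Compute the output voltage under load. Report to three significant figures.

The load sits in parallel with R_B: R_B‖R_L = (120 × 664) / (120 + 664) = 101.6 Ω.
V_out = 3.24 × 101.6 / (1800 + 101.6) = 3.24 × 101.6/1902 = 0.173 V.
(Unloaded it would have been 0.203 V.)

V_out ≈ 0.173 V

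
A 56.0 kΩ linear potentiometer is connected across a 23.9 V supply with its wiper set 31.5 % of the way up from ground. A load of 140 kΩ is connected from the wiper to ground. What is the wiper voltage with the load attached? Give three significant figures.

V ≈ 6.93 V

The wiper splits the pot into (1−α)R = 38.36 kΩ above and αR = 17.64 kΩ below.
Lower section ‖ load = 15.67 kΩ.
V_wiper = 23.9 × 15.67/(38.36 + 15.67) = 6.93 V.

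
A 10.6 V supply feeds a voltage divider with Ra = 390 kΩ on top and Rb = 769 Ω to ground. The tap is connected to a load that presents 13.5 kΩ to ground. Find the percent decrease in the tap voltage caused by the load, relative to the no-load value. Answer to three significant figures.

The divider's output (Thévenin) resistance is Ra‖Rb = 767.5 Ω.
Fractional drop under load = R_th/(R_th + R_L) = 767.5 / (767.5 + 13500) = 0.05379.
So the output falls by 5.38 %.

5.38 %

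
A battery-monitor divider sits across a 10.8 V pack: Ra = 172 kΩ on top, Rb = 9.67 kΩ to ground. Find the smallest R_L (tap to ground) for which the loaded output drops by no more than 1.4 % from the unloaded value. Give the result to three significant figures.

Output resistance R_th = Ra‖Rb = (172 × 9.67)/181.7 = 9.155 kΩ.
The fractional drop is R_th/(R_th + R_L); requiring this ≤ 0.0140 gives R_L ≥ R_th(1/0.0140 − 1) = 9.155 × 70.43 = 645 kΩ.

R_L(min) ≈ 645 kΩ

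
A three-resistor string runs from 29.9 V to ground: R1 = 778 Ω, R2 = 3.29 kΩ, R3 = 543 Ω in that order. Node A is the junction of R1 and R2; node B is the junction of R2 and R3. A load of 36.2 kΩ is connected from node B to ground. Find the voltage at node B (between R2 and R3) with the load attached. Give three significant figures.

V ≈ 3.48 V

At node B, R3 is in parallel with the load: R3‖R_L = 535.0 Ω.
Below node A the resistance is R2 + (R3‖R_L) = 3825 Ω, so V_A = 29.9 × 3825/4603 = 24.85 V.
Then V_B = V_A × (R3‖R_L)/(R2 + R3‖R_L) = 24.85 × 535.0/3825 = 3.48 V.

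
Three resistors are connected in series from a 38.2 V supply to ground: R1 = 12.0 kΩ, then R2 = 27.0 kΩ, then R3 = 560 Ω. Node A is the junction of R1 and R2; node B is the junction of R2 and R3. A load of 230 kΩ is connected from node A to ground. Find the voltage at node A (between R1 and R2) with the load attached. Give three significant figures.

Below node A the series string R2+R3 = 27560 Ω sits in parallel with the 230000 Ω load: 24610 Ω.
V_A = 38.2 × 24610/(12000 + 24610) = 25.7 V.

V ≈ 25.7 V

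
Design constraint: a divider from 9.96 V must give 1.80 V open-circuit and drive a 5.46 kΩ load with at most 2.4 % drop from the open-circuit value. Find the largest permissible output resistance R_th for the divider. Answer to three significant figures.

R_th ≤ 134 Ω

Loading drop = R_th/(R_th + R_L) ≤ 0.0240, so R_th ≤ R_L · ε/(1−ε) = 5.46 kΩ × 0.0240/0.9760 = 134 Ω.
(Any R1, R2 with R2/(R1+R2) = 0.181 and R1‖R2 ≤ 134 Ω will meet the spec.)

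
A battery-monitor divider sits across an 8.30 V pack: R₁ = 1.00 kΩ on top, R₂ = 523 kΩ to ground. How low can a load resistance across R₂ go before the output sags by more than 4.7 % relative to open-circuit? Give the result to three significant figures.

R_L(min) ≈ 20.2 kΩ

Output resistance R_th = R₁‖R₂ = (1000 × 523000)/524000 = 998.1 Ω.
The fractional drop is R_th/(R_th + R_L); requiring this ≤ 0.0470 gives R_L ≥ R_th(1/0.0470 − 1) = 998.1 × 20.28 = 20.2 kΩ.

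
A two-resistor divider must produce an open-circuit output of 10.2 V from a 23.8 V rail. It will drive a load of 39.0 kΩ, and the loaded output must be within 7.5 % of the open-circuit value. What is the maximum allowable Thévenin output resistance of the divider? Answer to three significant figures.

R_th ≤ 3.16 kΩ

Loading drop = R_th/(R_th + R_L) ≤ 0.0750, so R_th ≤ R_L · ε/(1−ε) = 39.0 kΩ × 0.0750/0.9250 = 3.16 kΩ.
(Any R1, R2 with R2/(R1+R2) = 0.429 and R1‖R2 ≤ 3.16 kΩ will meet the spec.)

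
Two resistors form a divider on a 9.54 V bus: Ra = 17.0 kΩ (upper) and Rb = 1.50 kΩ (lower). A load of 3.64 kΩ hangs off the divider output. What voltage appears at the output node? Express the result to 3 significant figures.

V_out ≈ 0.561 V

The load sits in parallel with Rb: Rb‖R_L = (1.50 × 3.64) / (1.50 + 3.64) = 1.062 kΩ.
V_out = 9.54 × 1.062 / (17.0 + 1.062) = 9.54 × 1.062/18.06 = 0.561 V.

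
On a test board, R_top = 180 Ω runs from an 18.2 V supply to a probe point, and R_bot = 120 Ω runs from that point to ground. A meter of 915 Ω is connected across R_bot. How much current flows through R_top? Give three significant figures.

R_bot‖R_L = 106.1 Ω, so the source sees R_top + R_bot‖R_L = 286.1 Ω.
I = 18.2 V / 286.1 Ω = 63.6 mA.

I ≈ 63.6 mA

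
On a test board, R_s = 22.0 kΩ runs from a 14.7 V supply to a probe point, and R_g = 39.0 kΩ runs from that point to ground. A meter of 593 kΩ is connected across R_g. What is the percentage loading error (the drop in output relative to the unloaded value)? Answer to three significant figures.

2.32 %

The divider's output (Thévenin) resistance is R_s‖R_g = 14.07 kΩ.
Fractional drop under load = R_th/(R_th + R_L) = 14.07 / (14.07 + 593) = 0.02317.
So the output falls by 2.32 %.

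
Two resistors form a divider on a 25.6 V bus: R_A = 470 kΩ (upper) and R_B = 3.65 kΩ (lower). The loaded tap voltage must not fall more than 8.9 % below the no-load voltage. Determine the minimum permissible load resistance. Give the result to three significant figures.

Output resistance R_th = R_A‖R_B = (470 × 3.65)/473.6 = 3.622 kΩ.
The fractional drop is R_th/(R_th + R_L); requiring this ≤ 0.0890 gives R_L ≥ R_th(1/0.0890 − 1) = 3.622 × 10.24 = 37.1 kΩ.

R_L(min) ≈ 37.1 kΩ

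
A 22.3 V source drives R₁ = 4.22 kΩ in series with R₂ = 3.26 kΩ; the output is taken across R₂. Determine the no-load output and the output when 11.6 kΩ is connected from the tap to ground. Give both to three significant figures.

Open-circuit: V = 22.3 × 3.26/(4.22 + 3.26) = 9.72 V.
With the load, R₂ becomes R₂‖R_L = 2.545 kΩ, so V = 22.3 × 2.545/6.765 = 8.39 V.

Unloaded: 9.72 V; loaded: 8.39 V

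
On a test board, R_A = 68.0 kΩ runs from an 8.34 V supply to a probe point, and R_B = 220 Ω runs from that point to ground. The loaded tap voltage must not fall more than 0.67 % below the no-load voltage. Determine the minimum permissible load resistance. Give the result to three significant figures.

R_L(min) ≈ 32.5 kΩ

Output resistance R_th = R_A‖R_B = (68000 × 220)/68220 = 219.3 Ω.
The fractional drop is R_th/(R_th + R_L); requiring this ≤ 0.00670 gives R_L ≥ R_th(1/0.00670 − 1) = 219.3 × 148.3 = 32.5 kΩ.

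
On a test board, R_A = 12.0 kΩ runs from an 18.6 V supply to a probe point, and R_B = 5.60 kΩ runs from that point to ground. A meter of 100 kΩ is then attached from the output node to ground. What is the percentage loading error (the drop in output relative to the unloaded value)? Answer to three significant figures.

3.68 %

The divider's output (Thévenin) resistance is R_A‖R_B = 3.818 kΩ.
Fractional drop under load = R_th/(R_th + R_L) = 3.818 / (3.818 + 100) = 0.03678.
So the output falls by 3.68 %.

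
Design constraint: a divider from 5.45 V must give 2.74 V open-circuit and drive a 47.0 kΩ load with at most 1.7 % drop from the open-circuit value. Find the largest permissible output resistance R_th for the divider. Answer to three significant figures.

Loading drop = R_th/(R_th + R_L) ≤ 0.0170, so R_th ≤ R_L · ε/(1−ε) = 47.0 kΩ × 0.0170/0.9830 = 813 Ω.

R_th ≤ 813 Ω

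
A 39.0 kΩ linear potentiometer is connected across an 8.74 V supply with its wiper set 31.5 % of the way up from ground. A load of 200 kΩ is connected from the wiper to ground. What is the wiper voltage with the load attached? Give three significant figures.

V ≈ 2.64 V

The wiper splits the pot into (1−α)R = 26.72 kΩ above and αR = 12.29 kΩ below.
Lower section ‖ load = 11.57 kΩ.
V_wiper = 8.74 × 11.57/(26.72 + 11.57) = 2.64 V.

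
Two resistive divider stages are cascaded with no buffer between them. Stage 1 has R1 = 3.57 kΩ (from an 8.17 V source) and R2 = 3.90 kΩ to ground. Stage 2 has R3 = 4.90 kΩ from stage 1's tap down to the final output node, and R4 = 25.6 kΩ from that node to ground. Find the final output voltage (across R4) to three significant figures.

V_out ≈ 3.37 V

Stage 2 presents R3+R4 = 30.50 kΩ as a load on stage 1's tap.
Stage 1's lower leg becomes R2‖(R3+R4) = 3.458 kΩ, so V_mid = 8.17 × 3.458/7.028 = 4.020 V.
Stage 2 is itself unloaded: V_out = V_mid × R4/(R3+R4) = 4.020 × 25.6/30.50 = 3.37 V.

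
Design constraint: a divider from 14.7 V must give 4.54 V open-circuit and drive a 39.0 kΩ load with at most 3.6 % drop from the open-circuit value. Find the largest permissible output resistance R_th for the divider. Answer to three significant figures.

Loading drop = R_th/(R_th + R_L) ≤ 0.0360, so R_th ≤ R_L · ε/(1−ε) = 39.0 kΩ × 0.0360/0.9640 = 1.46 kΩ.
(Any R1, R2 with R2/(R1+R2) = 0.309 and R1‖R2 ≤ 1.46 kΩ will meet the spec.)

R_th ≤ 1.46 kΩ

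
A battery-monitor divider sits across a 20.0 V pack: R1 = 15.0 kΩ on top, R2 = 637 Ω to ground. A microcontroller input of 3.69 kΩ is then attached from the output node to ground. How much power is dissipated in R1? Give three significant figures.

P ≈ 24.8 mW

Total resistance from the source is R1 + (R2‖R_L) = 15540 Ω, so I = 20.0/15540 Ω = 1.287 mA.
P = I²·R1 = (1.287 mA)² × 15.0 kΩ = 24.8 mW.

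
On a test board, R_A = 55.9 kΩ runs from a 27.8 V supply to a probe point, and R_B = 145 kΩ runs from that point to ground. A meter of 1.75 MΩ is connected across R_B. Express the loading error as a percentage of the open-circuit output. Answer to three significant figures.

The divider's output (Thévenin) resistance is R_A‖R_B = 40.35 kΩ.
Fractional drop under load = R_th/(R_th + R_L) = 40.35 / (40.35 + 1750) = 0.02254.
So the output falls by 2.25 %.

2.25 %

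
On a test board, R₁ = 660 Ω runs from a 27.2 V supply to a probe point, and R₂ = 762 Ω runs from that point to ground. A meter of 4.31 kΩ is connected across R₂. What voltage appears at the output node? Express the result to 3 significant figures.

V_out ≈ 13.5 V

The load sits in parallel with R₂: R₂‖R_L = (762 × 4310) / (762 + 4310) = 647.5 Ω.
V_out = 27.2 × 647.5 / (660 + 647.5) = 27.2 × 647.5/1308 = 13.5 V.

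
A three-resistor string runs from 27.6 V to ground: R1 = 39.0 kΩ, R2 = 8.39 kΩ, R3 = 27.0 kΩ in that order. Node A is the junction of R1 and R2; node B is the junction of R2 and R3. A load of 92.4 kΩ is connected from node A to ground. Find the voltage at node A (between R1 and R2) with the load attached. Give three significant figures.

Below node A the series string R2+R3 = 35.39 kΩ sits in parallel with the 92.4 kΩ load: 25.59 kΩ.
V_A = 27.6 × 25.59/(39.0 + 25.59) = 10.9 V.

V ≈ 10.9 V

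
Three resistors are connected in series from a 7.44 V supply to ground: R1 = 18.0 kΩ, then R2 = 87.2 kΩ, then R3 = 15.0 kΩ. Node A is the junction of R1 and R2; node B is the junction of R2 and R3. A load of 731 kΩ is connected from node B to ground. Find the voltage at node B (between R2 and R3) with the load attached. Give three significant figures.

At node B, R3 is in parallel with the load: R3‖R_L = 14.70 kΩ.
Below node A the resistance is R2 + (R3‖R_L) = 101.9 kΩ, so V_A = 7.44 × 101.9/119.9 = 6.323 V.
Then V_B = V_A × (R3‖R_L)/(R2 + R3‖R_L) = 6.323 × 14.70/101.9 = 0.912 V.

V ≈ 0.912 V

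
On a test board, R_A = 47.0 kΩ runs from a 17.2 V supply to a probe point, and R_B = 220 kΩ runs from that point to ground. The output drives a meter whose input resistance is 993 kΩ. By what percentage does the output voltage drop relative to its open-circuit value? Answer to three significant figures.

3.75 %

The divider's output (Thévenin) resistance is R_A‖R_B = 38.73 kΩ.
Fractional drop under load = R_th/(R_th + R_L) = 38.73 / (38.73 + 993) = 0.03754.
So the output falls by 3.75 %.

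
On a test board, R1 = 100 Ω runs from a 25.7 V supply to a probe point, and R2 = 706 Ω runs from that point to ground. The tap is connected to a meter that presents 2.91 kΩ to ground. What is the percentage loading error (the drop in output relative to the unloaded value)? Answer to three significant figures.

The divider's output (Thévenin) resistance is R1‖R2 = 87.59 Ω.
Fractional drop under load = R_th/(R_th + R_L) = 87.59 / (87.59 + 2910) = 0.02922.
So the output falls by 2.92 %.

2.92 %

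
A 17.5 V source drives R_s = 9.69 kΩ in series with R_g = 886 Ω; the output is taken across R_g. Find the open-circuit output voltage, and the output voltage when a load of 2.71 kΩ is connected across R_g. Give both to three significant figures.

Open-circuit: V = 17.5 × 886/(9690 + 886) = 1.47 V.
With the load, R_g becomes R_g‖R_L = 667.7 Ω, so V = 17.5 × 667.7/10360 = 1.13 V.

Unloaded: 1.47 V; loaded: 1.13 V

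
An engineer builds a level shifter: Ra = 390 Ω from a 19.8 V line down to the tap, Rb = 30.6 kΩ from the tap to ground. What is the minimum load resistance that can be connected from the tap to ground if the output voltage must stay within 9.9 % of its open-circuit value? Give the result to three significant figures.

R_L(min) ≈ 3.50 kΩ

Output resistance R_th = Ra‖Rb = (390 × 30600)/30990 = 385.1 Ω.
The fractional drop is R_th/(R_th + R_L); requiring this ≤ 0.0990 gives R_L ≥ R_th(1/0.0990 − 1) = 385.1 × 9.101 = 3.50 kΩ.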